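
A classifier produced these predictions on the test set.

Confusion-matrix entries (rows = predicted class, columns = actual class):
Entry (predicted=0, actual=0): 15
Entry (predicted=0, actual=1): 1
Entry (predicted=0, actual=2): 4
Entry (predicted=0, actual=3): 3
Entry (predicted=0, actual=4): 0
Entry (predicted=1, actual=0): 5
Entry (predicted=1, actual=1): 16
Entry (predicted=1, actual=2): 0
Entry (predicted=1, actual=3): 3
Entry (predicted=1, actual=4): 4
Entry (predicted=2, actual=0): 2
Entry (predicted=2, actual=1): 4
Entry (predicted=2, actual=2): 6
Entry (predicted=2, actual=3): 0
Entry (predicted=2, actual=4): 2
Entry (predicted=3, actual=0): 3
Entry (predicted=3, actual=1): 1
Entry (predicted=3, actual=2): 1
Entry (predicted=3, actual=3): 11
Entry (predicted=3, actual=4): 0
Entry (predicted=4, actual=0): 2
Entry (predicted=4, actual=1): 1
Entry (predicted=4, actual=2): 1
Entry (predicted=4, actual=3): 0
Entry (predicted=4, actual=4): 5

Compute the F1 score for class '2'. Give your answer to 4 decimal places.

0.4615

Take TP from the diagonal, FP from the rest of the '2' prediction marginal, FN from the rest of the '2' actual marginal.
F1 score = 2·TP/(2·TP+FP+FN).
2: TP=6, FP=2+4+0+2=8, FN=4+0+1+1=6 → 12/26 = 0.46154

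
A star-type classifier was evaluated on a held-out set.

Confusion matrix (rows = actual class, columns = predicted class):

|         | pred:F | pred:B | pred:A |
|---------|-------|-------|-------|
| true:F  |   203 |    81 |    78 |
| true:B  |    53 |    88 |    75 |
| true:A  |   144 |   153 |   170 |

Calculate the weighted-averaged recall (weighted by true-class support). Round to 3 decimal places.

Per-class recall (TP/(TP+FN)):
  F: TP=203, FN=81+78=159 → 203/362 = 0.5608
  B: TP=88, FN=53+75=128 → 88/216 = 0.4074
  A: TP=170, FN=144+153=297 → 170/467 = 0.3640
Weighted-recall = Σ (supportᵢ/N)·recallᵢ with N=1045: (362/1045)·0.5608 + (216/1045)·0.4074 + (467/1045)·0.3640 = 0.441

0.441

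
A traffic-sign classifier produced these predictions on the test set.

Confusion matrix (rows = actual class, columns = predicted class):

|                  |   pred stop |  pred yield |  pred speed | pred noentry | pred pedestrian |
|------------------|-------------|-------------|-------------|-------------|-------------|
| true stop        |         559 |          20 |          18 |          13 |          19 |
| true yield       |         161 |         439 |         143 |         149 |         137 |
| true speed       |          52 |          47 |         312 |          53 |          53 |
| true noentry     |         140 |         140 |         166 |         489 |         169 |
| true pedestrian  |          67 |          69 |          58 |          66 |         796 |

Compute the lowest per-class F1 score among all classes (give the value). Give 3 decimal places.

Per-class F1 score (2·TP/(2·TP+FP+FN)):
  stop: TP=559, FP=161+52+140+67=420, FN=20+18+13+19=70 → 1118/1608 = 0.6953
  yield: TP=439, FP=20+47+140+69=276, FN=161+143+149+137=590 → 878/1744 = 0.5034
  speed: TP=312, FP=18+143+166+58=385, FN=52+47+53+53=205 → 624/1214 = 0.5140
  noentry: TP=489, FP=13+149+53+66=281, FN=140+140+166+169=615 → 978/1874 = 0.5219
  pedestrian: TP=796, FP=19+137+53+169=378, FN=67+69+58+66=260 → 1592/2230 = 0.7139
Lowest is class 'yield' with F1 score = 0.503.

0.503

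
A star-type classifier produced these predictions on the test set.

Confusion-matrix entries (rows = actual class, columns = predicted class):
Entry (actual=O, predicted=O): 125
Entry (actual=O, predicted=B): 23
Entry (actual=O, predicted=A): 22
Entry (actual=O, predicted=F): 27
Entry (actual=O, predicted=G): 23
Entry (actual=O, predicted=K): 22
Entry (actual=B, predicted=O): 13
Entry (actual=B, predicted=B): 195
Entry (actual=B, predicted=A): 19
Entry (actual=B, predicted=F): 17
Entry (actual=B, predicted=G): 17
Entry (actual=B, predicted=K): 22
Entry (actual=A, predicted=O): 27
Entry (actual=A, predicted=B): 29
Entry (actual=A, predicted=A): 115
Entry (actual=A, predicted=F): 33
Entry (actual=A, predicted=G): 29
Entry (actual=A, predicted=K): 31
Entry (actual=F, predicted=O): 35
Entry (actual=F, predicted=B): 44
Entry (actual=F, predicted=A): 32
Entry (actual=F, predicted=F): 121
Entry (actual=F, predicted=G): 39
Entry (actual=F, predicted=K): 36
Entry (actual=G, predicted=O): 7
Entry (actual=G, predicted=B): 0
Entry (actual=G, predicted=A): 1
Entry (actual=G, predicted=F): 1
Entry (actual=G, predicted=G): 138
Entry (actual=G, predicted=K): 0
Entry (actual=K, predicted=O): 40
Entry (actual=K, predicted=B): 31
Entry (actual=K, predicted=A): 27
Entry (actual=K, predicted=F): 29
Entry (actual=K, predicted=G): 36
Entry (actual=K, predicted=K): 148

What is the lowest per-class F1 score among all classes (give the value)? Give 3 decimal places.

Per-class F1 score (2·TP/(2·TP+FP+FN)):
  O: TP=125, FP=13+27+35+7+40=122, FN=23+22+27+23+22=117 → 250/489 = 0.5112
  B: TP=195, FP=23+29+44+0+31=127, FN=13+19+17+17+22=88 → 390/605 = 0.6446
  A: TP=115, FP=22+19+32+1+27=101, FN=27+29+33+29+31=149 → 230/480 = 0.4792
  F: TP=121, FP=27+17+33+1+29=107, FN=35+44+32+39+36=186 → 242/535 = 0.4523
  G: TP=138, FP=23+17+29+39+36=144, FN=7+0+1+1+0=9 → 276/429 = 0.6434
  K: TP=148, FP=22+22+31+36+0=111, FN=40+31+27+29+36=163 → 296/570 = 0.5193
Lowest is class 'F' with F1 score = 0.452.

0.452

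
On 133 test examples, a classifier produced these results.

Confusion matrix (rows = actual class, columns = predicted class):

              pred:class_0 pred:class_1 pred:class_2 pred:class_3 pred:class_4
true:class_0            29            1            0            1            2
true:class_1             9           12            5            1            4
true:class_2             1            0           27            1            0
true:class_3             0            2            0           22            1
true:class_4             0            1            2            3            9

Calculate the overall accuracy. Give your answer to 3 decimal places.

Accuracy = trace / total = (29+12+27+22+9=99) / 133 = 99/133 = 0.744

0.744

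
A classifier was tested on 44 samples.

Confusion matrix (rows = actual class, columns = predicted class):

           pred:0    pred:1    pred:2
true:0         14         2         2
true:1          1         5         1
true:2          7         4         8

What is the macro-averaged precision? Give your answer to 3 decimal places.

0.606

Per-class precision (TP/(TP+FP)):
  0: TP=14, FP=1+7=8 → 14/22 = 0.6364
  1: TP=5, FP=2+4=6 → 5/11 = 0.4545
  2: TP=8, FP=2+1=3 → 8/11 = 0.7273
Macro-precision = mean = (0.6364 + 0.4545 + 0.7273) / 3 = 0.606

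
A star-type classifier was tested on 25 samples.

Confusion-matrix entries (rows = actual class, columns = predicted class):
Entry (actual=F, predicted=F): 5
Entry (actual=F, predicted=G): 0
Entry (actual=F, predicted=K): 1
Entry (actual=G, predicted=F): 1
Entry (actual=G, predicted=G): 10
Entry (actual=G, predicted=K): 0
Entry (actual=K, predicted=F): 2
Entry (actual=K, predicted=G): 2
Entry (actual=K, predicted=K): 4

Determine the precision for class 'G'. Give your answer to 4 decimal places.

0.8333

Treat 'G' as positive and all other classes as negative.
precision = TP/(TP+FP).
G: TP=10, FP=0+2=2 → 10/12 = 0.83333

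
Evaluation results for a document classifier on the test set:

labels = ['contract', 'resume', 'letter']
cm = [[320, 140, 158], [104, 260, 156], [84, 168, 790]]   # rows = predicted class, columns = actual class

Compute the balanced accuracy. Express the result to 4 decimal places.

0.6011

Balanced accuracy = mean of per-class recall.
  contract: recall = 320/508 = 0.62992
  resume: recall = 260/568 = 0.45775
  letter: recall = 790/1104 = 0.71558
Mean = (0.62992 + 0.45775 + 0.71558) / 3 = 0.6011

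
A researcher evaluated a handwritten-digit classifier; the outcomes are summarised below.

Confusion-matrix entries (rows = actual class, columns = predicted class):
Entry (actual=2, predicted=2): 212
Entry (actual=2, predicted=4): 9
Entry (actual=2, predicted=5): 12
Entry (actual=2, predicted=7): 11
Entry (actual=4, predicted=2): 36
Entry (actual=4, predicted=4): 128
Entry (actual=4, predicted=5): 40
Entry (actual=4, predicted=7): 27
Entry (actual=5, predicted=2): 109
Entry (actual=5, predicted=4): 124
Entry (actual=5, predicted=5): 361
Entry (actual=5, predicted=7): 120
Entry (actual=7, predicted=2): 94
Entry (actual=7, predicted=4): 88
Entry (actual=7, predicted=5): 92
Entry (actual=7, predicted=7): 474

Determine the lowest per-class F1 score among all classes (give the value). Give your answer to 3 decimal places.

Per-class F1 score (2·TP/(2·TP+FP+FN)):
  2: TP=212, FP=36+109+94=239, FN=9+12+11=32 → 424/695 = 0.6101
  4: TP=128, FP=9+124+88=221, FN=36+40+27=103 → 256/580 = 0.4414
  5: TP=361, FP=12+40+92=144, FN=109+124+120=353 → 722/1219 = 0.5923
  7: TP=474, FP=11+27+120=158, FN=94+88+92=274 → 948/1380 = 0.6870
Lowest is class '4' with F1 score = 0.441.

0.441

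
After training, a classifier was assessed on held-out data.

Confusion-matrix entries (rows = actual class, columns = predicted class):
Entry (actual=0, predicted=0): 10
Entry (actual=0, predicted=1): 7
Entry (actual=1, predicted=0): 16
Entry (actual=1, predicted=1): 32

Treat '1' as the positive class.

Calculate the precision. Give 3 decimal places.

Precision = TP/(TP+FP) = 32/(32+7) = 32/39 = 0.821

0.821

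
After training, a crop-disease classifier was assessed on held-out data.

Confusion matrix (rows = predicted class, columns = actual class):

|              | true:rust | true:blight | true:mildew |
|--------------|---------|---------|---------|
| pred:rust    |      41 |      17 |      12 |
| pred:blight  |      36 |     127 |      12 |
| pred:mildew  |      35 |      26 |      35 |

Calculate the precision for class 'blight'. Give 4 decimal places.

0.7257

precision = TP/(TP+FP).
blight: TP=127, FP=36+12=48 → 127/175 = 0.72571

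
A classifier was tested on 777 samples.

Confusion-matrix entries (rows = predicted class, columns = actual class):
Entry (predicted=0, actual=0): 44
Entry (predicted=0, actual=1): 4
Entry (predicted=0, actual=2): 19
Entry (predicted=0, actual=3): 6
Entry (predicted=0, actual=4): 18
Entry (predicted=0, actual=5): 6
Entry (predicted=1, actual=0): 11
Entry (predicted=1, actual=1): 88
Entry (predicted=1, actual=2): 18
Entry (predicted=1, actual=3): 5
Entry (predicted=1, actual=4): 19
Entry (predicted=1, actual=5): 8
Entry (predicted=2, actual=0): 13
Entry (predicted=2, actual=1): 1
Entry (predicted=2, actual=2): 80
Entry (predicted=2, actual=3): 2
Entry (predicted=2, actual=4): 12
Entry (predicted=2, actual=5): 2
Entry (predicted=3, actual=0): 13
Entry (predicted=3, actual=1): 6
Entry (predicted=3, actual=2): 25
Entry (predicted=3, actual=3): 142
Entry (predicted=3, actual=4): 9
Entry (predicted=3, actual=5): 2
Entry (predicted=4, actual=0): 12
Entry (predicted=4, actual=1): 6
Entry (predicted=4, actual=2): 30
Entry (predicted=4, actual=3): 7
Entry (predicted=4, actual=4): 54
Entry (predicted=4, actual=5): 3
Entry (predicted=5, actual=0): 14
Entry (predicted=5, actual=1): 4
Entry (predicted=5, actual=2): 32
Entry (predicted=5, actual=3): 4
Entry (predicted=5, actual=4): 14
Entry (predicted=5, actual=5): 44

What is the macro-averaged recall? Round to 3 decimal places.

0.595

Per-class recall (TP/(TP+FN)):
  0: TP=44, FN=11+13+13+12+14=63 → 44/107 = 0.4112
  1: TP=88, FN=4+1+6+6+4=21 → 88/109 = 0.8073
  2: TP=80, FN=19+18+25+30+32=124 → 80/204 = 0.3922
  3: TP=142, FN=6+5+2+7+4=24 → 142/166 = 0.8554
  4: TP=54, FN=18+19+12+9+14=72 → 54/126 = 0.4286
  5: TP=44, FN=6+8+2+2+3=21 → 44/65 = 0.6769
Macro-recall = mean = (0.4112 + 0.8073 + 0.3922 + 0.8554 + 0.4286 + 0.6769) / 6 = 0.595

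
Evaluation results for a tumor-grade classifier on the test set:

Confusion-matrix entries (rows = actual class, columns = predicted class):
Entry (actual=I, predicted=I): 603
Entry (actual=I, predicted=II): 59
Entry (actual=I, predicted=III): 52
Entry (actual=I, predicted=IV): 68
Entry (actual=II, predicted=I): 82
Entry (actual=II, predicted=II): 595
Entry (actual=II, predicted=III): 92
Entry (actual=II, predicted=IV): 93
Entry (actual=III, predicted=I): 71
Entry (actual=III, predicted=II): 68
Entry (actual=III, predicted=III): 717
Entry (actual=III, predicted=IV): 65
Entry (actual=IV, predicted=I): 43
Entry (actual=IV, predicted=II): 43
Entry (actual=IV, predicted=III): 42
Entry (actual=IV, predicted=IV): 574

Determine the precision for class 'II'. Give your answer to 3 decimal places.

Treat 'II' as positive and all other classes as negative.
precision = TP/(TP+FP).
II: TP=595, FP=59+68+43=170 → 595/765 = 0.7778

0.778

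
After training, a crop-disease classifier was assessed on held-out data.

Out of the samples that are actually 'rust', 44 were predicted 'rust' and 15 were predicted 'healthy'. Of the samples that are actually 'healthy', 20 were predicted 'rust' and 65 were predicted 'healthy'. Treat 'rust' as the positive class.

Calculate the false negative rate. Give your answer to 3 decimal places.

0.254

FNR = FN/(FN+TP) = 15/(15+44) = 0.254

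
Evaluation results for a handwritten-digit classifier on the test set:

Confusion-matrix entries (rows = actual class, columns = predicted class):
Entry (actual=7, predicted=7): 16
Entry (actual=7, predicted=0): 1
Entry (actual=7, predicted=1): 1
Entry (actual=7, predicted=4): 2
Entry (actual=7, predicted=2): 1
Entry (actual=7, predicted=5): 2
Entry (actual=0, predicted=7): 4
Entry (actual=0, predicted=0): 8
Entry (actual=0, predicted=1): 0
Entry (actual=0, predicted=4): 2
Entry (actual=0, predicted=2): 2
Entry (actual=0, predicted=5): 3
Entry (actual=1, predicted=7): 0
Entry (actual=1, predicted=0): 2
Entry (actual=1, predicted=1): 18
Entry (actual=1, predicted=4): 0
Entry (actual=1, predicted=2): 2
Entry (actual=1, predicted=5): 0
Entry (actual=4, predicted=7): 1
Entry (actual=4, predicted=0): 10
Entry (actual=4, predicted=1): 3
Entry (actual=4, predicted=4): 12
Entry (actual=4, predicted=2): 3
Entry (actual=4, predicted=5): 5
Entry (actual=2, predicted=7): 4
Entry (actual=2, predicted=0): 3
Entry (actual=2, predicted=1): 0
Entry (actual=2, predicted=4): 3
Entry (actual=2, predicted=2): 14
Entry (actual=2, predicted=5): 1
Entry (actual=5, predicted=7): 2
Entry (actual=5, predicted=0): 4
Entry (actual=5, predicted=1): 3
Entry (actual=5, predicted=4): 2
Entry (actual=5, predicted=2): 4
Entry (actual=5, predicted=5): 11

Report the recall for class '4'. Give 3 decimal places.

0.353

Take TP from the diagonal, FP from the rest of the '4' prediction marginal, FN from the rest of the '4' actual marginal.
recall = TP/(TP+FN).
4: TP=12, FN=1+10+3+3+5=22 → 12/34 = 0.3529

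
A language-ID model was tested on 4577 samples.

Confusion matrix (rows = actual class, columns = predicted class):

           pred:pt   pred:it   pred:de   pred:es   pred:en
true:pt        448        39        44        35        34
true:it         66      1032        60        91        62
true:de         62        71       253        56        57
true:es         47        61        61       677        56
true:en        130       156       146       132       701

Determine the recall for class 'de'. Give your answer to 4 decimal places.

One-vs-rest for 'de': TP = diagonal; FP = other classes predicted 'de'; FN = 'de' predicted as other.
recall = TP/(TP+FN).
de: TP=253, FN=62+71+56+57=246 → 253/499 = 0.50701

0.5070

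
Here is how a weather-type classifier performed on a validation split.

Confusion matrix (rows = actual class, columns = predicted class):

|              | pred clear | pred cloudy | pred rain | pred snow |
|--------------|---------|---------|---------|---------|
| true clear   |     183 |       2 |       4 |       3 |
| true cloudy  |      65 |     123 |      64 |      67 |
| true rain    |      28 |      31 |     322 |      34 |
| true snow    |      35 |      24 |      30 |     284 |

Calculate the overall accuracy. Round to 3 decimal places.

0.702

Accuracy = trace / total = (183+123+322+284=912) / 1299 = 912/1299 = 0.702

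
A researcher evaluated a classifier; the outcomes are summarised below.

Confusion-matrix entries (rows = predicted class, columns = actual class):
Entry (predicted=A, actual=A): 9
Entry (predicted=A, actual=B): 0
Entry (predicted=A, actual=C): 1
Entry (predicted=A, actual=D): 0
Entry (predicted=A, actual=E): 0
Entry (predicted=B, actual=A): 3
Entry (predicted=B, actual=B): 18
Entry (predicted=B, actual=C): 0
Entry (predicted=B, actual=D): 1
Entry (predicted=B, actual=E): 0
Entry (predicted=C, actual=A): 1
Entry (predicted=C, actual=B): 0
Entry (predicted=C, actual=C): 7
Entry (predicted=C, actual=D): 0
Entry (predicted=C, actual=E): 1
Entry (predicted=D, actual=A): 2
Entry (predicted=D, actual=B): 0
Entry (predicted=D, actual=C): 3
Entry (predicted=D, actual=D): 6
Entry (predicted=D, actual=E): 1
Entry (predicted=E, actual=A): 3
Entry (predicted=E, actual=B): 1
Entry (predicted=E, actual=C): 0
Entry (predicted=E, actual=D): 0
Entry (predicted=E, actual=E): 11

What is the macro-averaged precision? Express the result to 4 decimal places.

Per-class precision (TP/(TP+FP)):
  A: TP=9, FP=0+1+0+0=1 → 9/10 = 0.90000
  B: TP=18, FP=3+0+1+0=4 → 18/22 = 0.81818
  C: TP=7, FP=1+0+0+1=2 → 7/9 = 0.77778
  D: TP=6, FP=2+0+3+1=6 → 6/12 = 0.50000
  E: TP=11, FP=3+1+0+0=4 → 11/15 = 0.73333
Macro-precision = mean = (0.90000 + 0.81818 + 0.77778 + 0.50000 + 0.73333) / 5 = 0.7459

0.7459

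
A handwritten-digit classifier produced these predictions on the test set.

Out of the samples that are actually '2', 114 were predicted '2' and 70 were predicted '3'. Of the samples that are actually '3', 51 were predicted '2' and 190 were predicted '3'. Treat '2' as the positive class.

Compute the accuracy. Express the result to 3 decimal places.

Accuracy = (TP+TN)/N = (114+190)/425 = 0.715

0.715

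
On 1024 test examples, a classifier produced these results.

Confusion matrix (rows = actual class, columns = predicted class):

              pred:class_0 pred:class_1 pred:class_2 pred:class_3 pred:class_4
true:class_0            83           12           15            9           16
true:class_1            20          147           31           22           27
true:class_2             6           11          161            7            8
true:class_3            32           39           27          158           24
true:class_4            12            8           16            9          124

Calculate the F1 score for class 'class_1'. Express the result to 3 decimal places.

0.634

Treat 'class_1' as positive and all other classes as negative.
F1 score = 2·TP/(2·TP+FP+FN).
class_1: TP=147, FP=12+11+39+8=70, FN=20+31+22+27=100 → 294/464 = 0.6336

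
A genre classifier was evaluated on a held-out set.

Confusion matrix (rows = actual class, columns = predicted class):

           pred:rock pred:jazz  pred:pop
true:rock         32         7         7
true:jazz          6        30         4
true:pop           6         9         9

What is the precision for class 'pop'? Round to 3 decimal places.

Treat 'pop' as positive and all other classes as negative.
precision = TP/(TP+FP).
pop: TP=9, FP=7+4=11 → 9/20 = 0.4500

0.450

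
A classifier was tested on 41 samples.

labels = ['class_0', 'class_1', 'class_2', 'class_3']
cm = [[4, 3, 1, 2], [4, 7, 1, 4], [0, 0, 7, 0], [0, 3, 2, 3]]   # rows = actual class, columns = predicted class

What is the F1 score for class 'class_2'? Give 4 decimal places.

Treat 'class_2' as positive and all other classes as negative.
F1 score = 2·TP/(2·TP+FP+FN).
class_2: TP=7, FP=1+1+2=4, FN=0+0+0=0 → 14/18 = 0.77778

0.7778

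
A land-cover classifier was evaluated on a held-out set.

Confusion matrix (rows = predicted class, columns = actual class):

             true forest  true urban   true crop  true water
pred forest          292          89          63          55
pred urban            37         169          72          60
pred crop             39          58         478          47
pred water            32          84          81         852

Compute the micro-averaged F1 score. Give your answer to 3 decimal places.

0.714

Micro-averaging pools counts across classes: ΣTP=1791, ΣFP=717, ΣFN=717.
Micro-F1 score = 2·TP/(2·TP+FP+FN) on pooled counts = 0.714 (equals overall accuracy in single-label multiclass).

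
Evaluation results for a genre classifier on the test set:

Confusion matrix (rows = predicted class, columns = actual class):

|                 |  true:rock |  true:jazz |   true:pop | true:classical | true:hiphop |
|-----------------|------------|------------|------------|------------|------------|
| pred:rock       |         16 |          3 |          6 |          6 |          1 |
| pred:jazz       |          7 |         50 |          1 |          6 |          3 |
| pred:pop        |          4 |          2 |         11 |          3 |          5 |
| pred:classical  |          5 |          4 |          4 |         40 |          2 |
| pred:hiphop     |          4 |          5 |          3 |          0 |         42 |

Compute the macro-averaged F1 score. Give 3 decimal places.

0.637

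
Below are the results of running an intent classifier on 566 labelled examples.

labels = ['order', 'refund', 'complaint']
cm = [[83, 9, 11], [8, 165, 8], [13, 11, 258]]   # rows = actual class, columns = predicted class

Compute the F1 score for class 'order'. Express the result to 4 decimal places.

0.8019

One-vs-rest for 'order': TP = diagonal; FP = other classes predicted 'order'; FN = 'order' predicted as other.
F1 score = 2·TP/(2·TP+FP+FN).
order: TP=83, FP=8+13=21, FN=9+11=20 → 166/207 = 0.80193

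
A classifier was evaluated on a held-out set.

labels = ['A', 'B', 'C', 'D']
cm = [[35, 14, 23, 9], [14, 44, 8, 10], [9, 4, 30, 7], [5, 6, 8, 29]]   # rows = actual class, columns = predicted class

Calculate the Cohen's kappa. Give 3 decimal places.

Observed agreement pₒ = trace/N = 138/255 = 0.5412
Expected agreement pₑ = Σ (rowᵢ·colᵢ)/N² = (81·63 + 76·68 + 50·69 + 48·55)/255² = 0.2516
κ = (pₒ − pₑ)/(1 − pₑ) = (0.5412 − 0.2516)/(1 − 0.2516) = 0.387

0.387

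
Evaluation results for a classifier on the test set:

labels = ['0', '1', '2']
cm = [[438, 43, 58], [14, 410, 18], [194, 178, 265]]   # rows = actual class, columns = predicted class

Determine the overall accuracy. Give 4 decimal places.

Accuracy = trace / total = (438+410+265=1113) / 1618 = 1113/1618 = 0.6879

0.6879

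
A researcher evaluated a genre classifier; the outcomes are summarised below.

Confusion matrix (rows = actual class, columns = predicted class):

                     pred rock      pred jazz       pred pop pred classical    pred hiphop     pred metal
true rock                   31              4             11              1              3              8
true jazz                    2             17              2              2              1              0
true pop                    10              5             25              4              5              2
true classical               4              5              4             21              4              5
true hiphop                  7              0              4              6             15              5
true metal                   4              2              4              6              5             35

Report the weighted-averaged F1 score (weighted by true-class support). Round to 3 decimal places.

0.533

Per-class F1 score (2·TP/(2·TP+FP+FN)):
  rock: TP=31, FP=2+10+4+7+4=27, FN=4+11+1+3+8=27 → 62/116 = 0.5345
  jazz: TP=17, FP=4+5+5+0+2=16, FN=2+2+2+1+0=7 → 34/57 = 0.5965
  pop: TP=25, FP=11+2+4+4+4=25, FN=10+5+4+5+2=26 → 50/101 = 0.4950
  classical: TP=21, FP=1+2+4+6+6=19, FN=4+5+4+4+5=22 → 42/83 = 0.5060
  hiphop: TP=15, FP=3+1+5+4+5=18, FN=7+0+4+6+5=22 → 30/70 = 0.4286
  metal: TP=35, FP=8+0+2+5+5=20, FN=4+2+4+6+5=21 → 70/111 = 0.6306
Weighted-F1 score = Σ (supportᵢ/N)·F1 scoreᵢ with N=269: (58/269)·0.5345 + (24/269)·0.5965 + (51/269)·0.4950 + (43/269)·0.5060 + (37/269)·0.4286 + (56/269)·0.6306 = 0.533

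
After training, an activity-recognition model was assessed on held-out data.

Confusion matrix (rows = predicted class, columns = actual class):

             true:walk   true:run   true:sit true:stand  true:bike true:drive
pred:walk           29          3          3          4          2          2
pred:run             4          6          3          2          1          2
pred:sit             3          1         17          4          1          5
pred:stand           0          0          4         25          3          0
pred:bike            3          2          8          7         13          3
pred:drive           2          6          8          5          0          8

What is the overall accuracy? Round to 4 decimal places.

0.5185

Accuracy = trace / total = (29+6+17+25+13+8=98) / 189 = 98/189 = 0.5185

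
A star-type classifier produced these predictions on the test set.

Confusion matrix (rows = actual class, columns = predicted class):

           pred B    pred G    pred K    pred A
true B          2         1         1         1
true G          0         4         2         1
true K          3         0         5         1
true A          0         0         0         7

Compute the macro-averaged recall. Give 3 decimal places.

0.632

Per-class recall (TP/(TP+FN)):
  B: TP=2, FN=1+1+1=3 → 2/5 = 0.4000
  G: TP=4, FN=0+2+1=3 → 4/7 = 0.5714
  K: TP=5, FN=3+0+1=4 → 5/9 = 0.5556
  A: TP=7, FN=0+0+0=0 → 7/7 = 1.0000
Macro-recall = mean = (0.4000 + 0.5714 + 0.5556 + 1.0000) / 4 = 0.632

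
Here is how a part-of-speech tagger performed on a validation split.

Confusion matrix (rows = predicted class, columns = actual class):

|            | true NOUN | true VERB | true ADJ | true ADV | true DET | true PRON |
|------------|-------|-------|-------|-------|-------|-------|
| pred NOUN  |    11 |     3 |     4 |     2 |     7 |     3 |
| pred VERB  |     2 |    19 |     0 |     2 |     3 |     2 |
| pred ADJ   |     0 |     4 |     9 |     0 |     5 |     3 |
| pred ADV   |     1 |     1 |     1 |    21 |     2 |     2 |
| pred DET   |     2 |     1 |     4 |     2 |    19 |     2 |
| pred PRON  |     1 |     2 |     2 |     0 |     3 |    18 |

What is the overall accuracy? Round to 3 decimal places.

0.595

Accuracy = trace / total = (11+19+9+21+19+18=97) / 163 = 97/163 = 0.595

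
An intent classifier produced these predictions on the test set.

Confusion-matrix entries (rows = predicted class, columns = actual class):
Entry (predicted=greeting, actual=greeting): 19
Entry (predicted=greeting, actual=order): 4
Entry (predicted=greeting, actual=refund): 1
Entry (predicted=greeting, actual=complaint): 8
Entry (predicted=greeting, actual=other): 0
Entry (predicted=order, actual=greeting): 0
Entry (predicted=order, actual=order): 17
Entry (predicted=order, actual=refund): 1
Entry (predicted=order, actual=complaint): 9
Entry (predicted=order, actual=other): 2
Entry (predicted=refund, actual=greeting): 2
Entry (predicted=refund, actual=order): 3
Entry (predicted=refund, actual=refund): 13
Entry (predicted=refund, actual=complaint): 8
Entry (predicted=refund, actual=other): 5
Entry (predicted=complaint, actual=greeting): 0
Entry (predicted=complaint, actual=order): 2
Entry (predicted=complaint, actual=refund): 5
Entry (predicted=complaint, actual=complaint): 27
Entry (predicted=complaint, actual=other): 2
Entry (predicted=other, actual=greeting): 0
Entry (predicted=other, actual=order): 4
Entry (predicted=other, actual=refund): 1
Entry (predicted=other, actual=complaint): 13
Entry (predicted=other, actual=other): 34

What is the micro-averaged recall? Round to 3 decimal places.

Micro-averaging pools counts across classes: ΣTP=110, ΣFP=70, ΣFN=70.
Micro-recall = TP/(TP+FN) on pooled counts = 0.611 (equals overall accuracy in single-label multiclass).

0.611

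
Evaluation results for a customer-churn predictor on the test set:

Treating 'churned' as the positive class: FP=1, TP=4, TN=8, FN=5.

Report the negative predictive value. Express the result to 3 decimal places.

NPV = TN/(TN+FN) = 8/(8+5) = 0.615

0.615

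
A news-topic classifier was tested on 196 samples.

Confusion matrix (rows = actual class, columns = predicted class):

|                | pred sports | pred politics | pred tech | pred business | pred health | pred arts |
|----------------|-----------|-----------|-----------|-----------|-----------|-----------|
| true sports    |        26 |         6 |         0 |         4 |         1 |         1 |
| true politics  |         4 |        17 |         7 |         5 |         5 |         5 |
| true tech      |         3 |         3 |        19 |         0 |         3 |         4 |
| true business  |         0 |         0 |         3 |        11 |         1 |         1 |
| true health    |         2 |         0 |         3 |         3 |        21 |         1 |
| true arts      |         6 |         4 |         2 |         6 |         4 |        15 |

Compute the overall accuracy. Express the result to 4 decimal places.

Accuracy = trace / total = (26+17+19+11+21+15=109) / 196 = 109/196 = 0.5561

0.5561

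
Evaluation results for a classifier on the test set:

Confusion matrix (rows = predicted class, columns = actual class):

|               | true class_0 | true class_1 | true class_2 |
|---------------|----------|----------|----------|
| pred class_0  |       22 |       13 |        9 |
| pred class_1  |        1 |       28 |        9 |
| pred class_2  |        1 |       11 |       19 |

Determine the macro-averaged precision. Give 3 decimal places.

0.617

Per-class precision (TP/(TP+FP)):
  class_0: TP=22, FP=13+9=22 → 22/44 = 0.5000
  class_1: TP=28, FP=1+9=10 → 28/38 = 0.7368
  class_2: TP=19, FP=1+11=12 → 19/31 = 0.6129
Macro-precision = mean = (0.5000 + 0.7368 + 0.6129) / 3 = 0.617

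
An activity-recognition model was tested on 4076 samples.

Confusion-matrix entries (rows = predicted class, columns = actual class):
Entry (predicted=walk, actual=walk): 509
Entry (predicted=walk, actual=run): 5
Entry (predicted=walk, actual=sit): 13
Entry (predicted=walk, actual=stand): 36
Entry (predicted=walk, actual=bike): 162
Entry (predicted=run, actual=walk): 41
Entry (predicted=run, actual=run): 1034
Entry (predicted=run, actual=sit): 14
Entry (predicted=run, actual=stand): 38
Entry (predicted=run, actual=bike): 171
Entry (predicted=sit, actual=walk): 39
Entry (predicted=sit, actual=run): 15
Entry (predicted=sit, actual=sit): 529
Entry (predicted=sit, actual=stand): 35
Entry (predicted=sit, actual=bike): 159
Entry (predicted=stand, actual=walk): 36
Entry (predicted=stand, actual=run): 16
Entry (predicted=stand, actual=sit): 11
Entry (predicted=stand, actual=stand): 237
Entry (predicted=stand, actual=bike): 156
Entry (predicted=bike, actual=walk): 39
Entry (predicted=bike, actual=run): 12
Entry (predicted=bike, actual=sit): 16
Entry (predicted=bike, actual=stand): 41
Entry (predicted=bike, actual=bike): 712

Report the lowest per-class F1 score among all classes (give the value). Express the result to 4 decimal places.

Per-class F1 score (2·TP/(2·TP+FP+FN)):
  walk: TP=509, FP=5+13+36+162=216, FN=41+39+36+39=155 → 1018/1389 = 0.73290
  run: TP=1034, FP=41+14+38+171=264, FN=5+15+16+12=48 → 2068/2380 = 0.86891
  sit: TP=529, FP=39+15+35+159=248, FN=13+14+11+16=54 → 1058/1360 = 0.77794
  stand: TP=237, FP=36+16+11+156=219, FN=36+38+35+41=150 → 474/843 = 0.56228
  bike: TP=712, FP=39+12+16+41=108, FN=162+171+159+156=648 → 1424/2180 = 0.65321
Lowest is class 'stand' with F1 score = 0.5623.

0.5623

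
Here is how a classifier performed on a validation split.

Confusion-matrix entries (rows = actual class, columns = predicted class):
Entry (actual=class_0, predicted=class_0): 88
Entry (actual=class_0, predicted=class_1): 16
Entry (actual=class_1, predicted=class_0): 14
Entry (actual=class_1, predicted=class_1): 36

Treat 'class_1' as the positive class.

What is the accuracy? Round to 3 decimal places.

0.805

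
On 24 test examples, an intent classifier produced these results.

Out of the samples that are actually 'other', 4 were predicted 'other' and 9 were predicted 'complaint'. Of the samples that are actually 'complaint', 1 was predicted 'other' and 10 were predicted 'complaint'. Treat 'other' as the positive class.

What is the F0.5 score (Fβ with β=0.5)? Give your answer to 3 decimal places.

Fβ = (1+β²)·TP / ((1+β²)·TP + β²·FN + FP), with β²=1/4
= 1.25·4 / (1.25·4 + 0.25·9 + 1) = 0.606

0.606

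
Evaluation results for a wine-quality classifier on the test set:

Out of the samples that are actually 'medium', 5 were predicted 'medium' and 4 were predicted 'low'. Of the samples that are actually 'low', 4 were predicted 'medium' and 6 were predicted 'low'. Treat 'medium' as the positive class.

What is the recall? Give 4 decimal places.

Recall = TP/(TP+FN) = 5/(5+4) = 5/9 = 0.5556

0.5556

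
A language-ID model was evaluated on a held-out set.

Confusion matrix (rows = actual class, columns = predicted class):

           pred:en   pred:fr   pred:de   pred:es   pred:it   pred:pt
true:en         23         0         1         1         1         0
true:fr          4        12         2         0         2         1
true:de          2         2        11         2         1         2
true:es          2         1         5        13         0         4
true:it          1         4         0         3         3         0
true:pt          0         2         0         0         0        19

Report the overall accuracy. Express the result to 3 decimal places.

0.653

Accuracy = trace / total = (23+12+11+13+3+19=81) / 124 = 81/124 = 0.653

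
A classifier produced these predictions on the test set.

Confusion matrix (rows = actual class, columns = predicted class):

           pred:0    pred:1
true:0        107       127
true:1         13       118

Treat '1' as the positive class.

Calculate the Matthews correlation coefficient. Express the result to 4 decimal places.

0.3656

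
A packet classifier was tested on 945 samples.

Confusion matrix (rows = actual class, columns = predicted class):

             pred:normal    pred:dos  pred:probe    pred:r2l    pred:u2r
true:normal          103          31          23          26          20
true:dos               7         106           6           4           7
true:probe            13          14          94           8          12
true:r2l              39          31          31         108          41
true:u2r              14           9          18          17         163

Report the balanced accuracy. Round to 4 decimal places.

0.6318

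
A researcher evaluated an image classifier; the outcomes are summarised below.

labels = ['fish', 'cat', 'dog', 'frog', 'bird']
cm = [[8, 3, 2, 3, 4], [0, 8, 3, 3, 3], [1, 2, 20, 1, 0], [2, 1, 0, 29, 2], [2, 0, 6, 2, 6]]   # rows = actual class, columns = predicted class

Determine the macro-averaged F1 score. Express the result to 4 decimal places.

0.5842

Per-class F1 score (2·TP/(2·TP+FP+FN)):
  fish: TP=8, FP=0+1+2+2=5, FN=3+2+3+4=12 → 16/33 = 0.48485
  cat: TP=8, FP=3+2+1+0=6, FN=0+3+3+3=9 → 16/31 = 0.51613
  dog: TP=20, FP=2+3+0+6=11, FN=1+2+1+0=4 → 40/55 = 0.72727
  frog: TP=29, FP=3+3+1+2=9, FN=2+1+0+2=5 → 58/72 = 0.80556
  bird: TP=6, FP=4+3+0+2=9, FN=2+0+6+2=10 → 12/31 = 0.38710
Macro-F1 score = mean = (0.48485 + 0.51613 + 0.72727 + 0.80556 + 0.38710) / 5 = 0.5842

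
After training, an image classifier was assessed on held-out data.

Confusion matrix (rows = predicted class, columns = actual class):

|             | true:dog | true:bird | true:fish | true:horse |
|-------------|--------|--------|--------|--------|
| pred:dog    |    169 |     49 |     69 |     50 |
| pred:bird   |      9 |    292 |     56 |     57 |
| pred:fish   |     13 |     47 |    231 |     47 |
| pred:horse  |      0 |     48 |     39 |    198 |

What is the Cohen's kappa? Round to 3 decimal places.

0.528

Observed agreement pₒ = trace/N = 890/1374 = 0.6477
Expected agreement pₑ = Σ (rowᵢ·colᵢ)/N² = (191·337 + 436·414 + 395·338 + 352·285)/1374² = 0.2536
κ = (pₒ − pₑ)/(1 − pₑ) = (0.6477 − 0.2536)/(1 − 0.2536) = 0.528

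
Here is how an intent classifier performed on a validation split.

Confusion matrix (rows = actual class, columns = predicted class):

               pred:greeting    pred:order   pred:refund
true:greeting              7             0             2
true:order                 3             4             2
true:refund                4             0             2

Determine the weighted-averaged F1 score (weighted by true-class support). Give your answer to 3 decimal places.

0.542

Per-class F1 score (2·TP/(2·TP+FP+FN)):
  greeting: TP=7, FP=3+4=7, FN=0+2=2 → 14/23 = 0.6087
  order: TP=4, FP=0+0=0, FN=3+2=5 → 8/13 = 0.6154
  refund: TP=2, FP=2+2=4, FN=4+0=4 → 4/12 = 0.3333
Weighted-F1 score = Σ (supportᵢ/N)·F1 scoreᵢ with N=24: (9/24)·0.6087 + (9/24)·0.6154 + (6/24)·0.3333 = 0.542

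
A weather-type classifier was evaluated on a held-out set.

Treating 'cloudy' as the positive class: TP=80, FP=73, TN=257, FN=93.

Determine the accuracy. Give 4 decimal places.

0.6700

Accuracy = (TP+TN)/N = (80+257)/503 = 0.6700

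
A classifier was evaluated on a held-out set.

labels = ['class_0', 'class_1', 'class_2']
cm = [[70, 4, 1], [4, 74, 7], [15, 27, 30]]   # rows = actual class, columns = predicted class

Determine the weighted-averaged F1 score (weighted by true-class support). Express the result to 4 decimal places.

Per-class F1 score (2·TP/(2·TP+FP+FN)):
  class_0: TP=70, FP=4+15=19, FN=4+1=5 → 140/164 = 0.85366
  class_1: TP=74, FP=4+27=31, FN=4+7=11 → 148/190 = 0.77895
  class_2: TP=30, FP=1+7=8, FN=15+27=42 → 60/110 = 0.54545
Weighted-F1 score = Σ (supportᵢ/N)·F1 scoreᵢ with N=232: (75/232)·0.85366 + (85/232)·0.77895 + (72/232)·0.54545 = 0.7306

0.7306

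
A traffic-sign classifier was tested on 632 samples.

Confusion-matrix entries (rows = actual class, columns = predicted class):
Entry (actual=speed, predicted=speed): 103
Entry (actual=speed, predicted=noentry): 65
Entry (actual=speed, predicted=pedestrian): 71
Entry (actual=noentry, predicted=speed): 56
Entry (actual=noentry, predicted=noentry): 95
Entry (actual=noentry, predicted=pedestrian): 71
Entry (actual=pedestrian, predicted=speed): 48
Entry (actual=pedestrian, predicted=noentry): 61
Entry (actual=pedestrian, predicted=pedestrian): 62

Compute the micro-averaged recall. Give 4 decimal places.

0.4114

Micro-averaging pools counts across classes: ΣTP=260, ΣFP=372, ΣFN=372.
Micro-recall = TP/(TP+FN) on pooled counts = 0.4114 (equals overall accuracy in single-label multiclass).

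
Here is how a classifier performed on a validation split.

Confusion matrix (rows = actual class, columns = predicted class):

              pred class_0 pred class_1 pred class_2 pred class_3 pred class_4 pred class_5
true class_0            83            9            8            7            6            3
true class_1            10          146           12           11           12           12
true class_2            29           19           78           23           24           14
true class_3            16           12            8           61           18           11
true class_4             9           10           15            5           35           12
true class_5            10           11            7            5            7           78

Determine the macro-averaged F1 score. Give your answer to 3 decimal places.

0.555

Per-class F1 score (2·TP/(2·TP+FP+FN)):
  class_0: TP=83, FP=10+29+16+9+10=74, FN=9+8+7+6+3=33 → 166/273 = 0.6081
  class_1: TP=146, FP=9+19+12+10+11=61, FN=10+12+11+12+12=57 → 292/410 = 0.7122
  class_2: TP=78, FP=8+12+8+15+7=50, FN=29+19+23+24+14=109 → 156/315 = 0.4952
  class_3: TP=61, FP=7+11+23+5+5=51, FN=16+12+8+18+11=65 → 122/238 = 0.5126
  class_4: TP=35, FP=6+12+24+18+7=67, FN=9+10+15+5+12=51 → 70/188 = 0.3723
  class_5: TP=78, FP=3+12+14+11+12=52, FN=10+11+7+5+7=40 → 156/248 = 0.6290
Macro-F1 score = mean = (0.6081 + 0.7122 + 0.4952 + 0.5126 + 0.3723 + 0.6290) / 6 = 0.555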